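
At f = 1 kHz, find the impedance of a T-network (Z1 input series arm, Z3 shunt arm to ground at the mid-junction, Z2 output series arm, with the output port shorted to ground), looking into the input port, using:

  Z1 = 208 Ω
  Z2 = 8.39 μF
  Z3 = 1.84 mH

Step 1 — Angular frequency: ω = 2π·f = 2π·1000 = 6283 rad/s.
Step 2 — Component impedances:
  Z1: Z = R = 208 Ω
  Z2: Z = 1/(jωC) = -j/(ω·C) = 0 - j18.97 Ω
  Z3: Z = jωL = j·6283·0.00184 = 0 + j11.56 Ω
Step 3 — With the output port shorted to ground, the output series arm Z2 runs from the junction to ground; the shunt arm Z3 also runs from the junction to ground. They appear in parallel: Z3 || Z2 = 0 + j29.6 Ω.
Step 4 — Series with input arm Z1: Z_in = Z1 + (Z3 || Z2) = 208 + j29.6 Ω = 210.1∠8.1° Ω.

Z = 208 + j29.6 Ω = 210.1∠8.1° Ω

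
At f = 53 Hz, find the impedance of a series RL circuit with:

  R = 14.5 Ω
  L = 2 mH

Step 1 — Angular frequency: ω = 2π·f = 2π·53 = 333 rad/s.
Step 2 — Component impedances:
  R: Z = R = 14.5 Ω
  L: Z = jωL = j·333·0.002 = 0 + j0.666 Ω
Step 3 — Series combination: Z_total = R + L = 14.5 + j0.666 Ω = 14.52∠2.6° Ω.

Z = 14.5 + j0.666 Ω = 14.52∠2.6° Ω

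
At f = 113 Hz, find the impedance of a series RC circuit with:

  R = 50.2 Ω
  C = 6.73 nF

Step 1 — Angular frequency: ω = 2π·f = 2π·113 = 710 rad/s.
Step 2 — Component impedances:
  R: Z = R = 50.2 Ω
  C: Z = 1/(jωC) = -j/(ω·C) = 0 - j2.093e+05 Ω
Step 3 — Series combination: Z_total = R + C = 50.2 - j2.093e+05 Ω = 2.093e+05∠-90.0° Ω.

Z = 50.2 - j2.093e+05 Ω = 2.093e+05∠-90.0° Ω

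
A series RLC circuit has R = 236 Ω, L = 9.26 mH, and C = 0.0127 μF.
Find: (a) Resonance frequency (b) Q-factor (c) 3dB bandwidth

Step 1 — Resonance condition Im(Z)=0 gives ω₀ = 1/√(LC).
Step 2 — ω₀ = 1/√(0.00926·1.27e-08) = 9.221e+04 rad/s.
Step 3 — f₀ = ω₀/(2π) = 1.468e+04 Hz.
Step 4 — Series Q: Q = ω₀L/R = 9.221e+04·0.00926/236 = 3.618.
Step 5 — 3dB bandwidth: Δω = ω₀/Q = 2.549e+04 rad/s; BW = Δω/(2π) = 4056 Hz.

(a) f₀ = 1.468e+04 Hz  (b) Q = 3.618  (c) BW = 4056 Hz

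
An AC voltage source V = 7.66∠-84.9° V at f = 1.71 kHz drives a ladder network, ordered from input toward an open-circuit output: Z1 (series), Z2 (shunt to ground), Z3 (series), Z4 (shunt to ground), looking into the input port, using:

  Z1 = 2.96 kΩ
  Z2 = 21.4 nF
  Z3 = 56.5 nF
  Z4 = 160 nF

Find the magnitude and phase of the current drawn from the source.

Step 1 — Angular frequency: ω = 2π·f = 2π·1710 = 1.074e+04 rad/s.
Step 2 — Component impedances:
  Z1: Z = R = 2960 Ω
  Z2: Z = 1/(jωC) = -j/(ω·C) = 0 - j4349 Ω
  Z3: Z = 1/(jωC) = -j/(ω·C) = 0 - j1647 Ω
  Z4: Z = 1/(jωC) = -j/(ω·C) = 0 - j581.7 Ω
Step 3 — Ladder network (open output): work backward from the far end, alternating series and parallel combinations. Z_in = 2960 - j1474 Ω = 3307∠-26.5° Ω.
Step 4 — Source phasor: V = 7.66∠-84.9° V = 0.6809 - j7.63 V.
Step 5 — Ohm's law: I = V / Z_total = (0.6809 - j7.63) / (2960 - j1474) = 0.001213 - j0.001974 A.
Step 6 — Convert to polar: |I| = 0.002317 A, ∠I = -58.4°.

I = 0.002317∠-58.4° A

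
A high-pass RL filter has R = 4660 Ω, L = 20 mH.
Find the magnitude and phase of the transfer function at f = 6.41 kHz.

Step 1 — Angular frequency: ω = 2π·6410 = 4.028e+04 rad/s.
Step 2 — Transfer function: H(jω) = jωL/(R + jωL).
Step 3 — Numerator jωL = j·805.5; denominator R + jωL = 4660 + j805.5.
Step 4 — H = 0.02901 + j0.1678.
Step 5 — Magnitude: |H| = 0.1703 (-15.4 dB); phase: φ = 80.2°.

|H| = 0.1703 (-15.4 dB), φ = 80.2°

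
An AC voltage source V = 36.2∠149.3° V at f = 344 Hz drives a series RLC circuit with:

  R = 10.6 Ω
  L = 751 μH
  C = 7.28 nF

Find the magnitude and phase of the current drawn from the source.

Step 1 — Angular frequency: ω = 2π·f = 2π·344 = 2161 rad/s.
Step 2 — Component impedances:
  R: Z = R = 10.6 Ω
  L: Z = jωL = j·2161·0.000751 = 0 + j1.623 Ω
  C: Z = 1/(jωC) = -j/(ω·C) = 0 - j6.355e+04 Ω
Step 3 — Series combination: Z_total = R + L + C = 10.6 - j6.355e+04 Ω = 6.355e+04∠-90.0° Ω.
Step 4 — Source phasor: V = 36.2∠149.3° V = -31.13 + j18.48 V.
Step 5 — Ohm's law: I = V / Z_total = (-31.13 + j18.48) / (10.6 - j6.355e+04) = -0.0002909 - j0.0004897 A.
Step 6 — Convert to polar: |I| = 0.0005696 A, ∠I = -120.7°.

I = 0.0005696∠-120.7° A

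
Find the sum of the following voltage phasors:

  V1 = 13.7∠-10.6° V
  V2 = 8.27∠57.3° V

Step 1 — Convert each phasor to rectangular form:
  V1 = 13.7·(cos(-10.6°) + j·sin(-10.6°)) = 13.47 - j2.52 V
  V2 = 8.27·(cos(57.3°) + j·sin(57.3°)) = 4.468 + j6.959 V
Step 2 — Sum components: V_total = 17.93 + j4.439 V.
Step 3 — Convert to polar: |V_total| = 18.48 V, ∠V_total = 13.9°.

V_total = 18.48∠13.9° V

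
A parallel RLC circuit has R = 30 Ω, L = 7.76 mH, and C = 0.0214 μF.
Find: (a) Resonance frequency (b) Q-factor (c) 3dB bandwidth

Step 1 — Resonance: ω₀ = 1/√(LC) = 1/√(0.00776·2.14e-08) = 7.76e+04 rad/s.
Step 2 — f₀ = ω₀/(2π) = 1.235e+04 Hz.
Step 3 — Parallel Q: Q = R/(ω₀L) = 30/(7.76e+04·0.00776) = 0.04982.
Step 4 — Bandwidth: Δω = ω₀/Q = 1.558e+06 rad/s; BW = Δω/(2π) = 2.479e+05 Hz.

(a) f₀ = 1.235e+04 Hz  (b) Q = 0.04982  (c) BW = 2.479e+05 Hz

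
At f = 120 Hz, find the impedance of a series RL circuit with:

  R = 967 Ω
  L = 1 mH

Step 1 — Angular frequency: ω = 2π·f = 2π·120 = 754 rad/s.
Step 2 — Component impedances:
  R: Z = R = 967 Ω
  L: Z = jωL = j·754·0.001 = 0 + j0.754 Ω
Step 3 — Series combination: Z_total = R + L = 967 + j0.754 Ω = 967∠0.0° Ω.

Z = 967 + j0.754 Ω = 967∠0.0° Ω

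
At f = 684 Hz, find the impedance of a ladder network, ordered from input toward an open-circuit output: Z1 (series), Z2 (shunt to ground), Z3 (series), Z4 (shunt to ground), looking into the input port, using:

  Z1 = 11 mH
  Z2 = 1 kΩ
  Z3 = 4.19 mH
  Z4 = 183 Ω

Step 1 — Angular frequency: ω = 2π·f = 2π·684 = 4298 rad/s.
Step 2 — Component impedances:
  Z1: Z = jωL = j·4298·0.011 = 0 + j47.27 Ω
  Z2: Z = R = 1000 Ω
  Z3: Z = jωL = j·4298·0.00419 = 0 + j18.01 Ω
  Z4: Z = R = 183 Ω
Step 3 — Ladder network (open output): work backward from the far end, alternating series and parallel combinations. Z_in = 154.9 + j60.14 Ω = 166.2∠21.2° Ω.

Z = 154.9 + j60.14 Ω = 166.2∠21.2° Ω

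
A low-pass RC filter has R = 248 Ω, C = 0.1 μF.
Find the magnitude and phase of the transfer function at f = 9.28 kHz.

Step 1 — Angular frequency: ω = 2π·9280 = 5.831e+04 rad/s.
Step 2 — Transfer function: H(jω) = 1/(1 + jωRC).
Step 3 — Denominator: 1 + jωRC = 1 + j·5.831e+04·248·1e-07 = 1 + j1.446.
Step 4 — H = 0.3235 - j0.4678.
Step 5 — Magnitude: |H| = 0.5688 (-4.9 dB); phase: φ = -55.3°.

|H| = 0.5688 (-4.9 dB), φ = -55.3°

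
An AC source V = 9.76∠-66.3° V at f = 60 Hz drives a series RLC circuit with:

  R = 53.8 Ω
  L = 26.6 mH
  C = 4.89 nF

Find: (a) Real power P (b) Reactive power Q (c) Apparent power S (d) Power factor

Step 1 — Angular frequency: ω = 2π·f = 2π·60 = 377 rad/s.
Step 2 — Component impedances:
  R: Z = R = 53.8 Ω
  L: Z = jωL = j·377·0.0266 = 0 + j10.03 Ω
  C: Z = 1/(jωC) = -j/(ω·C) = 0 - j5.425e+05 Ω
Step 3 — Series combination: Z_total = R + L + C = 53.8 - j5.424e+05 Ω = 5.424e+05∠-90.0° Ω.
Step 4 — Source phasor: V = 9.76∠-66.3° V = 3.923 - j8.937 V.
Step 5 — Current: I = V / Z = 1.648e-05 + j7.231e-06 A = 1.799e-05∠23.7° A.
Step 6 — Complex power: S = V·I* = 1.742e-08 - j0.0001756 VA.
Step 7 — Real power: P = Re(S) = 1.742e-08 W.
Step 8 — Reactive power: Q = Im(S) = -0.0001756 VAR.
Step 9 — Apparent power: |S| = 0.0001756 VA.
Step 10 — Power factor: PF = P/|S| = 9.918e-05 (leading).

(a) P = 1.742e-08 W  (b) Q = -0.0001756 VAR  (c) S = 0.0001756 VA  (d) PF = 9.918e-05 (leading)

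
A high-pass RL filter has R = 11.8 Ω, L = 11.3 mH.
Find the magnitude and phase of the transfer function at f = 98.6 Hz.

Step 1 — Angular frequency: ω = 2π·98.6 = 619.5 rad/s.
Step 2 — Transfer function: H(jω) = jωL/(R + jωL).
Step 3 — Numerator jωL = j·7.001; denominator R + jωL = 11.8 + j7.001.
Step 4 — H = 0.2603 + j0.4388.
Step 5 — Magnitude: |H| = 0.5102 (-5.8 dB); phase: φ = 59.3°.

|H| = 0.5102 (-5.8 dB), φ = 59.3°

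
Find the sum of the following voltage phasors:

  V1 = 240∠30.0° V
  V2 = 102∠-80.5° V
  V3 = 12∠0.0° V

Step 1 — Convert each phasor to rectangular form:
  V1 = 240·(cos(30.0°) + j·sin(30.0°)) = 207.8 + j120 V
  V2 = 102·(cos(-80.5°) + j·sin(-80.5°)) = 16.83 - j100.6 V
  V3 = 12·(cos(0.0°) + j·sin(0.0°)) = 12 V
Step 2 — Sum components: V_total = 236.7 + j19.4 V.
Step 3 — Convert to polar: |V_total| = 237.5 V, ∠V_total = 4.7°.

V_total = 237.5∠4.7° V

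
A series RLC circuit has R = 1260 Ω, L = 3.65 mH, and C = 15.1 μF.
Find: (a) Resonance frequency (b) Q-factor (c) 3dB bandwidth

Step 1 — Resonance condition Im(Z)=0 gives ω₀ = 1/√(LC).
Step 2 — ω₀ = 1/√(0.00365·1.51e-05) = 4260 rad/s.
Step 3 — f₀ = ω₀/(2π) = 677.9 Hz.
Step 4 — Series Q: Q = ω₀L/R = 4260·0.00365/1260 = 0.01234.
Step 5 — 3dB bandwidth: Δω = ω₀/Q = 3.452e+05 rad/s; BW = Δω/(2π) = 5.494e+04 Hz.

(a) f₀ = 677.9 Hz  (b) Q = 0.01234  (c) BW = 5.494e+04 Hz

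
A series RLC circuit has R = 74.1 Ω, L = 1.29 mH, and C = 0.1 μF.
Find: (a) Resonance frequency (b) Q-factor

Step 1 — Resonance condition Im(Z)=0 gives ω₀ = 1/√(LC).
Step 2 — ω₀ = 1/√(0.00129·1e-07) = 8.805e+04 rad/s.
Step 3 — f₀ = ω₀/(2π) = 1.401e+04 Hz.
Step 4 — Series Q: Q = ω₀L/R = 8.805e+04·0.00129/74.1 = 1.533.

(a) f₀ = 1.401e+04 Hz  (b) Q = 1.533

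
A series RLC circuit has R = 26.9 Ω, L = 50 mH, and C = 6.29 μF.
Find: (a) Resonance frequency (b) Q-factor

Step 1 — Resonance condition Im(Z)=0 gives ω₀ = 1/√(LC).
Step 2 — ω₀ = 1/√(0.05·6.29e-06) = 1783 rad/s.
Step 3 — f₀ = ω₀/(2π) = 283.8 Hz.
Step 4 — Series Q: Q = ω₀L/R = 1783·0.05/26.9 = 3.314.

(a) f₀ = 283.8 Hz  (b) Q = 3.314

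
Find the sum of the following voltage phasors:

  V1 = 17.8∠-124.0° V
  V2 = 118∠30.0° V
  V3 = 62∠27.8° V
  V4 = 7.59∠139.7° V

Step 1 — Convert each phasor to rectangular form:
  V1 = 17.8·(cos(-124.0°) + j·sin(-124.0°)) = -9.954 - j14.76 V
  V2 = 118·(cos(30.0°) + j·sin(30.0°)) = 102.2 + j59 V
  V3 = 62·(cos(27.8°) + j·sin(27.8°)) = 54.84 + j28.92 V
  V4 = 7.59·(cos(139.7°) + j·sin(139.7°)) = -5.789 + j4.909 V
Step 2 — Sum components: V_total = 141.3 + j78.07 V.
Step 3 — Convert to polar: |V_total| = 161.4 V, ∠V_total = 28.9°.

V_total = 161.4∠28.9° V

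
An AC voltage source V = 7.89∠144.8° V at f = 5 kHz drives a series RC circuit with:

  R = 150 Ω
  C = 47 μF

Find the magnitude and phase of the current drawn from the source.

Step 1 — Angular frequency: ω = 2π·f = 2π·5000 = 3.142e+04 rad/s.
Step 2 — Component impedances:
  R: Z = R = 150 Ω
  C: Z = 1/(jωC) = -j/(ω·C) = 0 - j0.6773 Ω
Step 3 — Series combination: Z_total = R + C = 150 - j0.6773 Ω = 150∠-0.3° Ω.
Step 4 — Source phasor: V = 7.89∠144.8° V = -6.447 + j4.548 V.
Step 5 — Ohm's law: I = V / Z_total = (-6.447 + j4.548) / (150 - j0.6773) = -0.04312 + j0.03013 A.
Step 6 — Convert to polar: |I| = 0.0526 A, ∠I = 145.1°.

I = 0.0526∠145.1° A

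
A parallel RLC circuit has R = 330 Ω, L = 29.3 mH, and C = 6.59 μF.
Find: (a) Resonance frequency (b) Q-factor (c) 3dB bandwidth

Step 1 — Resonance: ω₀ = 1/√(LC) = 1/√(0.0293·6.59e-06) = 2276 rad/s.
Step 2 — f₀ = ω₀/(2π) = 362.2 Hz.
Step 3 — Parallel Q: Q = R/(ω₀L) = 330/(2276·0.0293) = 4.949.
Step 4 — Bandwidth: Δω = ω₀/Q = 459.8 rad/s; BW = Δω/(2π) = 73.18 Hz.

(a) f₀ = 362.2 Hz  (b) Q = 4.949  (c) BW = 73.18 Hz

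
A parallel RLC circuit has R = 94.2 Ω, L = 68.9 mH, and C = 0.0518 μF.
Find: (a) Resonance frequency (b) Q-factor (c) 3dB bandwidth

Step 1 — Resonance: ω₀ = 1/√(LC) = 1/√(0.0689·5.18e-08) = 1.674e+04 rad/s.
Step 2 — f₀ = ω₀/(2π) = 2664 Hz.
Step 3 — Parallel Q: Q = R/(ω₀L) = 94.2/(1.674e+04·0.0689) = 0.08168.
Step 4 — Bandwidth: Δω = ω₀/Q = 2.049e+05 rad/s; BW = Δω/(2π) = 3.262e+04 Hz.

(a) f₀ = 2664 Hz  (b) Q = 0.08168  (c) BW = 3.262e+04 Hz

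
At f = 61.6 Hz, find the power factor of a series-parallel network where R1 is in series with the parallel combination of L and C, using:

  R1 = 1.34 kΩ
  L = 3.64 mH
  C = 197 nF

Step 1 — Angular frequency: ω = 2π·f = 2π·61.6 = 387 rad/s.
Step 2 — Component impedances:
  R1: Z = R = 1340 Ω
  L: Z = jωL = j·387·0.00364 = 0 + j1.409 Ω
  C: Z = 1/(jωC) = -j/(ω·C) = 0 - j1.312e+04 Ω
Step 3 — Parallel branch: L || C = 1/(1/L + 1/C) = 0 + j1.409 Ω.
Step 4 — Series with R1: Z_total = R1 + (L || C) = 1340 + j1.409 Ω = 1340∠0.1° Ω.
Step 5 — Power factor: PF = cos(φ) = Re(Z)/|Z| = 1340/1340 = 1.
Step 6 — Type: Im(Z) = 1.409 ⇒ lagging (phase φ = 0.1°).

PF = 1 (lagging, φ = 0.1°)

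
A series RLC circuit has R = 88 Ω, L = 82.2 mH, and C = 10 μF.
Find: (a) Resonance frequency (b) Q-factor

Step 1 — Resonance condition Im(Z)=0 gives ω₀ = 1/√(LC).
Step 2 — ω₀ = 1/√(0.0822·1e-05) = 1103 rad/s.
Step 3 — f₀ = ω₀/(2π) = 175.5 Hz.
Step 4 — Series Q: Q = ω₀L/R = 1103·0.0822/88 = 1.03.

(a) f₀ = 175.5 Hz  (b) Q = 1.03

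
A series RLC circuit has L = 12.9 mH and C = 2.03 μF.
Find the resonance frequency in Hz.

Step 1 — Resonance condition Im(Z)=0 gives ω₀ = 1/√(LC).
Step 2 — ω₀ = 1/√(0.0129·2.03e-06) = 6180 rad/s.
Step 3 — f₀ = ω₀/(2π) = 983.5 Hz.

f₀ = 983.5 Hz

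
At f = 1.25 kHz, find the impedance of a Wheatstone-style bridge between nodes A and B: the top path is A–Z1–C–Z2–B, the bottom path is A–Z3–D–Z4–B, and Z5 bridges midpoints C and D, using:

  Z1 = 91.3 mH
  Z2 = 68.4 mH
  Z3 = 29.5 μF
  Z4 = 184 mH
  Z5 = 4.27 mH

Step 1 — Angular frequency: ω = 2π·f = 2π·1250 = 7854 rad/s.
Step 2 — Component impedances:
  Z1: Z = jωL = j·7854·0.0913 = 0 + j717.1 Ω
  Z2: Z = jωL = j·7854·0.0684 = 0 + j537.2 Ω
  Z3: Z = 1/(jωC) = -j/(ω·C) = 0 - j4.316 Ω
  Z4: Z = jωL = j·7854·0.184 = 0 + j1445 Ω
  Z5: Z = jωL = j·7854·0.00427 = 0 + j33.54 Ω
Step 3 — Bridge requires nodal analysis (the Z5 bridge couples midpoints C and D, so the two paths cannot be reduced to a simple series/parallel combination). Setting node B to ground and injecting 1 A at node A, the 3-node admittance system at A, C, D solves to V_A = Z_AB = 0 + j404.3 Ω = 404.3∠90.0° Ω.

Z = 0 + j404.3 Ω = 404.3∠90.0° Ω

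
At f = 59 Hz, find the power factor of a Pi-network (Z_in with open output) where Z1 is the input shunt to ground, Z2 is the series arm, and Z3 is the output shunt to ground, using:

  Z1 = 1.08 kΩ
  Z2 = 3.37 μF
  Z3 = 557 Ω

Step 1 — Angular frequency: ω = 2π·f = 2π·59 = 370.7 rad/s.
Step 2 — Component impedances:
  Z1: Z = R = 1080 Ω
  Z2: Z = 1/(jωC) = -j/(ω·C) = 0 - j800.5 Ω
  Z3: Z = R = 557 Ω
Step 3 — With open output, the series arm Z2 and the output shunt Z3 appear in series to ground: Z2 + Z3 = 557 - j800.5 Ω.
Step 4 — Parallel with input shunt Z1: Z_in = Z1 || (Z2 + Z3) = 505 - j281.2 Ω = 578∠-29.1° Ω.
Step 5 — Power factor: PF = cos(φ) = Re(Z)/|Z| = 505/578 = 0.8737.
Step 6 — Type: Im(Z) = -281.2 ⇒ leading (phase φ = -29.1°).

PF = 0.8737 (leading, φ = -29.1°)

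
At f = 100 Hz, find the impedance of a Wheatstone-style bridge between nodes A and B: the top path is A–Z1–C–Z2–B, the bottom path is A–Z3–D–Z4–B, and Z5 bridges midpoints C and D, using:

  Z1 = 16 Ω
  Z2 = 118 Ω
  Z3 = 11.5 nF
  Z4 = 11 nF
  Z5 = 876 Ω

Step 1 — Angular frequency: ω = 2π·f = 2π·100 = 628.3 rad/s.
Step 2 — Component impedances:
  Z1: Z = R = 16 Ω
  Z2: Z = R = 118 Ω
  Z3: Z = 1/(jωC) = -j/(ω·C) = 0 - j1.384e+05 Ω
  Z4: Z = 1/(jωC) = -j/(ω·C) = 0 - j1.447e+05 Ω
  Z5: Z = R = 876 Ω
Step 3 — Bridge requires nodal analysis (the Z5 bridge couples midpoints C and D, so the two paths cannot be reduced to a simple series/parallel combination). Setting node B to ground and injecting 1 A at node A, the 3-node admittance system at A, C, D solves to V_A = Z_AB = 134 - j0.09808 Ω = 134∠-0.0° Ω.

Z = 134 - j0.09808 Ω = 134∠-0.0° Ω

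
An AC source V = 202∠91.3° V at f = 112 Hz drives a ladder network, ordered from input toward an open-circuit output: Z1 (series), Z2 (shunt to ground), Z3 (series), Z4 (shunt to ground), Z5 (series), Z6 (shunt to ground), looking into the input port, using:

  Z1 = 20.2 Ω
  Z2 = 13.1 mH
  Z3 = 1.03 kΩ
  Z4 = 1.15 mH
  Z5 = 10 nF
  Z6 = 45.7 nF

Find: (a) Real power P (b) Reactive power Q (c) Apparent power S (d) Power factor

Step 1 — Angular frequency: ω = 2π·f = 2π·112 = 703.7 rad/s.
Step 2 — Component impedances:
  Z1: Z = R = 20.2 Ω
  Z2: Z = jωL = j·703.7·0.0131 = 0 + j9.219 Ω
  Z3: Z = R = 1030 Ω
  Z4: Z = jωL = j·703.7·0.00115 = 0 + j0.8093 Ω
  Z5: Z = 1/(jωC) = -j/(ω·C) = 0 - j1.421e+05 Ω
  Z6: Z = 1/(jωC) = -j/(ω·C) = 0 - j3.109e+04 Ω
Step 3 — Ladder network (open output): work backward from the far end, alternating series and parallel combinations. Z_in = 20.28 + j9.218 Ω = 22.28∠24.4° Ω.
Step 4 — Source phasor: V = 202∠91.3° V = -4.583 + j201.9 V.
Step 5 — Current: I = V / Z = 3.563 + j8.337 A = 9.067∠66.9° A.
Step 6 — Complex power: S = V·I* = 1667 + j757.8 VA.
Step 7 — Real power: P = Re(S) = 1667 W.
Step 8 — Reactive power: Q = Im(S) = 757.8 VAR.
Step 9 — Apparent power: |S| = 1832 VA.
Step 10 — Power factor: PF = P/|S| = 0.9104 (lagging).

(a) P = 1667 W  (b) Q = 757.8 VAR  (c) S = 1832 VA  (d) PF = 0.9104 (lagging)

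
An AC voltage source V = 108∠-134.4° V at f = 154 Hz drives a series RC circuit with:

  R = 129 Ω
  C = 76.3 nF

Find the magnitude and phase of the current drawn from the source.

Step 1 — Angular frequency: ω = 2π·f = 2π·154 = 967.6 rad/s.
Step 2 — Component impedances:
  R: Z = R = 129 Ω
  C: Z = 1/(jωC) = -j/(ω·C) = 0 - j1.354e+04 Ω
Step 3 — Series combination: Z_total = R + C = 129 - j1.354e+04 Ω = 1.355e+04∠-89.5° Ω.
Step 4 — Source phasor: V = 108∠-134.4° V = -75.56 - j77.16 V.
Step 5 — Ohm's law: I = V / Z_total = (-75.56 - j77.16) / (129 - j1.354e+04) = 0.005643 - j0.005633 A.
Step 6 — Convert to polar: |I| = 0.007973 A, ∠I = -44.9°.

I = 0.007973∠-44.9° A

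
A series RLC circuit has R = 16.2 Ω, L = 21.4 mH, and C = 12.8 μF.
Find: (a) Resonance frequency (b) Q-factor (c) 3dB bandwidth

Step 1 — Resonance: ω₀ = 1/√(LC) = 1/√(0.0214·1.28e-05) = 1911 rad/s.
Step 2 — f₀ = ω₀/(2π) = 304.1 Hz.
Step 3 — Series Q: Q = ω₀L/R = 1911·0.0214/16.2 = 2.524.
Step 4 — Bandwidth: Δω = ω₀/Q = 757 rad/s; BW = Δω/(2π) = 120.5 Hz.

(a) f₀ = 304.1 Hz  (b) Q = 2.524  (c) BW = 120.5 Hz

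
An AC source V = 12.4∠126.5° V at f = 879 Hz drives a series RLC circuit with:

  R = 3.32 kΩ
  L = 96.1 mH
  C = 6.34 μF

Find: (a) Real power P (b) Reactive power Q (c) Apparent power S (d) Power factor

Step 1 — Angular frequency: ω = 2π·f = 2π·879 = 5523 rad/s.
Step 2 — Component impedances:
  R: Z = R = 3320 Ω
  L: Z = jωL = j·5523·0.0961 = 0 + j530.8 Ω
  C: Z = 1/(jωC) = -j/(ω·C) = 0 - j28.56 Ω
Step 3 — Series combination: Z_total = R + L + C = 3320 + j502.2 Ω = 3358∠8.6° Ω.
Step 4 — Source phasor: V = 12.4∠126.5° V = -7.376 + j9.968 V.
Step 5 — Current: I = V / Z = -0.001728 + j0.003264 A = 0.003693∠117.9° A.
Step 6 — Complex power: S = V·I* = 0.04528 + j0.006849 VA.
Step 7 — Real power: P = Re(S) = 0.04528 W.
Step 8 — Reactive power: Q = Im(S) = 0.006849 VAR.
Step 9 — Apparent power: |S| = 0.04579 VA.
Step 10 — Power factor: PF = P/|S| = 0.9888 (lagging).

(a) P = 0.04528 W  (b) Q = 0.006849 VAR  (c) S = 0.04579 VA  (d) PF = 0.9888 (lagging)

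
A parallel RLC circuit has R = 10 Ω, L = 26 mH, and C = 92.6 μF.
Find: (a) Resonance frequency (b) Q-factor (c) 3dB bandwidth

Step 1 — Resonance: ω₀ = 1/√(LC) = 1/√(0.026·9.26e-05) = 644.5 rad/s.
Step 2 — f₀ = ω₀/(2π) = 102.6 Hz.
Step 3 — Parallel Q: Q = R/(ω₀L) = 10/(644.5·0.026) = 0.5968.
Step 4 — Bandwidth: Δω = ω₀/Q = 1080 rad/s; BW = Δω/(2π) = 171.9 Hz.

(a) f₀ = 102.6 Hz  (b) Q = 0.5968  (c) BW = 171.9 Hz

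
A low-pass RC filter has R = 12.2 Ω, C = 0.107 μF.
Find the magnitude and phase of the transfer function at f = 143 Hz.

Step 1 — Angular frequency: ω = 2π·143 = 898.5 rad/s.
Step 2 — Transfer function: H(jω) = 1/(1 + jωRC).
Step 3 — Denominator: 1 + jωRC = 1 + j·898.5·12.2·1.07e-07 = 1 + j0.001173.
Step 4 — H = 1 - j0.001173.
Step 5 — Magnitude: |H| = 1 (-0.0 dB); phase: φ = -0.1°.

|H| = 1 (-0.0 dB), φ = -0.1°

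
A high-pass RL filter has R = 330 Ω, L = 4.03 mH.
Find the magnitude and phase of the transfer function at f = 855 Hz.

Step 1 — Angular frequency: ω = 2π·855 = 5372 rad/s.
Step 2 — Transfer function: H(jω) = jωL/(R + jωL).
Step 3 — Numerator jωL = j·21.65; denominator R + jωL = 330 + j21.65.
Step 4 — H = 0.004286 + j0.06532.
Step 5 — Magnitude: |H| = 0.06546 (-23.7 dB); phase: φ = 86.2°.

|H| = 0.06546 (-23.7 dB), φ = 86.2°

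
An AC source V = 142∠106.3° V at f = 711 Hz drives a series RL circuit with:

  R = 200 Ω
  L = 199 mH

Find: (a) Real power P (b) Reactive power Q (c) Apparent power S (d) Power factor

Step 1 — Angular frequency: ω = 2π·f = 2π·711 = 4467 rad/s.
Step 2 — Component impedances:
  R: Z = R = 200 Ω
  L: Z = jωL = j·4467·0.199 = 0 + j889 Ω
Step 3 — Series combination: Z_total = R + L = 200 + j889 Ω = 911.2∠77.3° Ω.
Step 4 — Source phasor: V = 142∠106.3° V = -39.85 + j136.3 V.
Step 5 — Current: I = V / Z = 0.1363 + j0.0755 A = 0.1558∠29.0° A.
Step 6 — Complex power: S = V·I* = 4.857 + j21.59 VA.
Step 7 — Real power: P = Re(S) = 4.857 W.
Step 8 — Reactive power: Q = Im(S) = 21.59 VAR.
Step 9 — Apparent power: |S| = 22.13 VA.
Step 10 — Power factor: PF = P/|S| = 0.2195 (lagging).

(a) P = 4.857 W  (b) Q = 21.59 VAR  (c) S = 22.13 VA  (d) PF = 0.2195 (lagging)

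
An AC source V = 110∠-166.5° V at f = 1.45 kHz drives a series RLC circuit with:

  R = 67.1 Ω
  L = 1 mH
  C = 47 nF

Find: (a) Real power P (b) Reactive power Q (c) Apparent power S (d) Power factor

Step 1 — Angular frequency: ω = 2π·f = 2π·1450 = 9111 rad/s.
Step 2 — Component impedances:
  R: Z = R = 67.1 Ω
  L: Z = jωL = j·9111·0.001 = 0 + j9.111 Ω
  C: Z = 1/(jωC) = -j/(ω·C) = 0 - j2335 Ω
Step 3 — Series combination: Z_total = R + L + C = 67.1 - j2326 Ω = 2327∠-88.3° Ω.
Step 4 — Source phasor: V = 110∠-166.5° V = -107 - j25.68 V.
Step 5 — Current: I = V / Z = 0.009704 - j0.04626 A = 0.04727∠-78.2° A.
Step 6 — Complex power: S = V·I* = 0.1499 - j5.197 VA.
Step 7 — Real power: P = Re(S) = 0.1499 W.
Step 8 — Reactive power: Q = Im(S) = -5.197 VAR.
Step 9 — Apparent power: |S| = 5.199 VA.
Step 10 — Power factor: PF = P/|S| = 0.02883 (leading).

(a) P = 0.1499 W  (b) Q = -5.197 VAR  (c) S = 5.199 VA  (d) PF = 0.02883 (leading)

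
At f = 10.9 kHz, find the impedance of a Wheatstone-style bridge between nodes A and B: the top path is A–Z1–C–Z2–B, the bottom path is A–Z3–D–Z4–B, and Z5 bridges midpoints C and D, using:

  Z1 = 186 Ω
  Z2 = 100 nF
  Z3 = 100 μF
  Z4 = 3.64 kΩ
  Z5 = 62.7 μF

Step 1 — Angular frequency: ω = 2π·f = 2π·1.09e+04 = 6.849e+04 rad/s.
Step 2 — Component impedances:
  Z1: Z = R = 186 Ω
  Z2: Z = 1/(jωC) = -j/(ω·C) = 0 - j146 Ω
  Z3: Z = 1/(jωC) = -j/(ω·C) = 0 - j0.146 Ω
  Z4: Z = R = 3640 Ω
  Z5: Z = 1/(jωC) = -j/(ω·C) = 0 - j0.2329 Ω
Step 3 — Bridge requires nodal analysis (the Z5 bridge couples midpoints C and D, so the two paths cannot be reduced to a simple series/parallel combination). Setting node B to ground and injecting 1 A at node A, the 3-node admittance system at A, C, D solves to V_A = Z_AB = 5.867 - j146.2 Ω = 146.3∠-87.7° Ω.

Z = 5.867 - j146.2 Ω = 146.3∠-87.7° Ω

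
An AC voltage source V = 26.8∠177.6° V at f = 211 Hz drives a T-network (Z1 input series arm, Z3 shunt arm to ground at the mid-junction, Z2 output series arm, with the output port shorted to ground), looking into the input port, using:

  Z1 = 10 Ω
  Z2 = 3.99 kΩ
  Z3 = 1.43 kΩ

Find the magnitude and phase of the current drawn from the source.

Step 1 — Angular frequency: ω = 2π·f = 2π·211 = 1326 rad/s.
Step 2 — Component impedances:
  Z1: Z = R = 10 Ω
  Z2: Z = R = 3990 Ω
  Z3: Z = R = 1430 Ω
Step 3 — With the output port shorted to ground, the output series arm Z2 runs from the junction to ground; the shunt arm Z3 also runs from the junction to ground. They appear in parallel: Z3 || Z2 = 1053 Ω.
Step 4 — Series with input arm Z1: Z_in = Z1 + (Z3 || Z2) = 1063 Ω = 1063∠0.0° Ω.
Step 5 — Source phasor: V = 26.8∠177.6° V = -26.78 + j1.122 V.
Step 6 — Ohm's law: I = V / Z_total = (-26.78 + j1.122) / (1063) = -0.0252 + j0.001056 A.
Step 7 — Convert to polar: |I| = 0.02522 A, ∠I = 177.6°.

I = 0.02522∠177.6° A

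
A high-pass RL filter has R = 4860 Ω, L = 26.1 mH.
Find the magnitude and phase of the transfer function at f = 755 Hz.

Step 1 — Angular frequency: ω = 2π·755 = 4744 rad/s.
Step 2 — Transfer function: H(jω) = jωL/(R + jωL).
Step 3 — Numerator jωL = j·123.8; denominator R + jωL = 4860 + j123.8.
Step 4 — H = 0.0006486 + j0.02546.
Step 5 — Magnitude: |H| = 0.02547 (-31.9 dB); phase: φ = 88.5°.

|H| = 0.02547 (-31.9 dB), φ = 88.5°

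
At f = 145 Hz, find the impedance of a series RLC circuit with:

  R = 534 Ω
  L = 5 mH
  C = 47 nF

Step 1 — Angular frequency: ω = 2π·f = 2π·145 = 911.1 rad/s.
Step 2 — Component impedances:
  R: Z = R = 534 Ω
  L: Z = jωL = j·911.1·0.005 = 0 + j4.555 Ω
  C: Z = 1/(jωC) = -j/(ω·C) = 0 - j2.335e+04 Ω
Step 3 — Series combination: Z_total = R + L + C = 534 - j2.335e+04 Ω = 2.336e+04∠-88.7° Ω.

Z = 534 - j2.335e+04 Ω = 2.336e+04∠-88.7° Ω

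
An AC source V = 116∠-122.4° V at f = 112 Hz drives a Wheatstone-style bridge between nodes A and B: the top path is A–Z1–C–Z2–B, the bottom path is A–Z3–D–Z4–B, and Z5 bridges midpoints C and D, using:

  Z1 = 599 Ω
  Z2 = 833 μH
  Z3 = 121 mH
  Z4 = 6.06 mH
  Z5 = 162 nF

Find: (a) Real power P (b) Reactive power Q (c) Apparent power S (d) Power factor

Step 1 — Angular frequency: ω = 2π·f = 2π·112 = 703.7 rad/s.
Step 2 — Component impedances:
  Z1: Z = R = 599 Ω
  Z2: Z = jωL = j·703.7·0.000833 = 0 + j0.5862 Ω
  Z3: Z = jωL = j·703.7·0.121 = 0 + j85.15 Ω
  Z4: Z = jωL = j·703.7·0.00606 = 0 + j4.265 Ω
  Z5: Z = 1/(jωC) = -j/(ω·C) = 0 - j8772 Ω
Step 3 — Bridge requires nodal analysis (the Z5 bridge couples midpoints C and D, so the two paths cannot be reduced to a simple series/parallel combination). Setting node B to ground and injecting 1 A at node A, the 3-node admittance system at A, C, D solves to V_A = Z_AB = 13.05 + j87.46 Ω = 88.42∠81.5° Ω.
Step 4 — Source phasor: V = 116∠-122.4° V = -62.16 - j97.94 V.
Step 5 — Current: I = V / Z = -1.199 + j0.5317 A = 1.312∠156.1° A.
Step 6 — Complex power: S = V·I* = 22.46 + j150.5 VA.
Step 7 — Real power: P = Re(S) = 22.46 W.
Step 8 — Reactive power: Q = Im(S) = 150.5 VAR.
Step 9 — Apparent power: |S| = 152.2 VA.
Step 10 — Power factor: PF = P/|S| = 0.1476 (lagging).

(a) P = 22.46 W  (b) Q = 150.5 VAR  (c) S = 152.2 VA  (d) PF = 0.1476 (lagging)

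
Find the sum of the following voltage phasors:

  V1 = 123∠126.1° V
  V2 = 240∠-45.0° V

Step 1 — Convert each phasor to rectangular form:
  V1 = 123·(cos(126.1°) + j·sin(126.1°)) = -72.47 + j99.38 V
  V2 = 240·(cos(-45.0°) + j·sin(-45.0°)) = 169.7 - j169.7 V
Step 2 — Sum components: V_total = 97.23 - j70.32 V.
Step 3 — Convert to polar: |V_total| = 120 V, ∠V_total = -35.9°.

V_total = 120∠-35.9° V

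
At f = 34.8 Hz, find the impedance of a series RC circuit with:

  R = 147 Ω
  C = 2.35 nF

Step 1 — Angular frequency: ω = 2π·f = 2π·34.8 = 218.7 rad/s.
Step 2 — Component impedances:
  R: Z = R = 147 Ω
  C: Z = 1/(jωC) = -j/(ω·C) = 0 - j1.946e+06 Ω
Step 3 — Series combination: Z_total = R + C = 147 - j1.946e+06 Ω = 1.946e+06∠-90.0° Ω.

Z = 147 - j1.946e+06 Ω = 1.946e+06∠-90.0° Ω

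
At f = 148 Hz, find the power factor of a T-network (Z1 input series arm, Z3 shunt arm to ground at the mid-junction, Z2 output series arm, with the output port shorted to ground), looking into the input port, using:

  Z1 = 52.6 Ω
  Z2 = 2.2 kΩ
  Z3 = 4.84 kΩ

Step 1 — Angular frequency: ω = 2π·f = 2π·148 = 929.9 rad/s.
Step 2 — Component impedances:
  Z1: Z = R = 52.6 Ω
  Z2: Z = R = 2200 Ω
  Z3: Z = R = 4840 Ω
Step 3 — With the output port shorted to ground, the output series arm Z2 runs from the junction to ground; the shunt arm Z3 also runs from the junction to ground. They appear in parallel: Z3 || Z2 = 1513 Ω.
Step 4 — Series with input arm Z1: Z_in = Z1 + (Z3 || Z2) = 1565 Ω = 1565∠0.0° Ω.
Step 5 — Power factor: PF = cos(φ) = Re(Z)/|Z| = 1565/1565 = 1.
Step 6 — Type: Im(Z) = 0 ⇒ unity (phase φ = 0.0°).

PF = 1 (unity, φ = 0.0°)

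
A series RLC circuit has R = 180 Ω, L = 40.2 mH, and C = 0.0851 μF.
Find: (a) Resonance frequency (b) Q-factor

Step 1 — Resonance condition Im(Z)=0 gives ω₀ = 1/√(LC).
Step 2 — ω₀ = 1/√(0.0402·8.51e-08) = 1.71e+04 rad/s.
Step 3 — f₀ = ω₀/(2π) = 2721 Hz.
Step 4 — Series Q: Q = ω₀L/R = 1.71e+04·0.0402/180 = 3.818.

(a) f₀ = 2721 Hz  (b) Q = 3.818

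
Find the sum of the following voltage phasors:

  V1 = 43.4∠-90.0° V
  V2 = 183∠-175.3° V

Step 1 — Convert each phasor to rectangular form:
  V1 = 43.4·(cos(-90.0°) + j·sin(-90.0°)) = 0 - j43.4 V
  V2 = 183·(cos(-175.3°) + j·sin(-175.3°)) = -182.4 - j14.99 V
Step 2 — Sum components: V_total = -182.4 - j58.39 V.
Step 3 — Convert to polar: |V_total| = 191.5 V, ∠V_total = -162.2°.

V_total = 191.5∠-162.2° V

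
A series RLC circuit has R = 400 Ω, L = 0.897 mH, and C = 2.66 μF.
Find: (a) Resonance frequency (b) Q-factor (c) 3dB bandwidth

Step 1 — Resonance condition Im(Z)=0 gives ω₀ = 1/√(LC).
Step 2 — ω₀ = 1/√(0.000897·2.66e-06) = 2.047e+04 rad/s.
Step 3 — f₀ = ω₀/(2π) = 3258 Hz.
Step 4 — Series Q: Q = ω₀L/R = 2.047e+04·0.000897/400 = 0.04591.
Step 5 — 3dB bandwidth: Δω = ω₀/Q = 4.459e+05 rad/s; BW = Δω/(2π) = 7.097e+04 Hz.

(a) f₀ = 3258 Hz  (b) Q = 0.04591  (c) BW = 7.097e+04 Hz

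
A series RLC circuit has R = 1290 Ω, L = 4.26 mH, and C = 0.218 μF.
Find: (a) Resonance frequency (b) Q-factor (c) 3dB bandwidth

Step 1 — Resonance: ω₀ = 1/√(LC) = 1/√(0.00426·2.18e-07) = 3.281e+04 rad/s.
Step 2 — f₀ = ω₀/(2π) = 5223 Hz.
Step 3 — Series Q: Q = ω₀L/R = 3.281e+04·0.00426/1290 = 0.1084.
Step 4 — Bandwidth: Δω = ω₀/Q = 3.028e+05 rad/s; BW = Δω/(2π) = 4.819e+04 Hz.

(a) f₀ = 5223 Hz  (b) Q = 0.1084  (c) BW = 4.819e+04 Hz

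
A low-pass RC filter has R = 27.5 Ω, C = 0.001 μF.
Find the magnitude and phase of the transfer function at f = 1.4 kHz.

Step 1 — Angular frequency: ω = 2π·1400 = 8796 rad/s.
Step 2 — Transfer function: H(jω) = 1/(1 + jωRC).
Step 3 — Denominator: 1 + jωRC = 1 + j·8796·27.5·1e-09 = 1 + j0.0002419.
Step 4 — H = 1 - j0.0002419.
Step 5 — Magnitude: |H| = 1 (-0.0 dB); phase: φ = -0.0°.

|H| = 1 (-0.0 dB), φ = -0.0°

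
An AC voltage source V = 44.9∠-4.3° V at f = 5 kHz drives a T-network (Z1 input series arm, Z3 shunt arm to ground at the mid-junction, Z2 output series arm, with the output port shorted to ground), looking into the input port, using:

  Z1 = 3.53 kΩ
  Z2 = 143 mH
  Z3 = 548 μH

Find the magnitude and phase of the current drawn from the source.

Step 1 — Angular frequency: ω = 2π·f = 2π·5000 = 3.142e+04 rad/s.
Step 2 — Component impedances:
  Z1: Z = R = 3530 Ω
  Z2: Z = jωL = j·3.142e+04·0.143 = 0 + j4492 Ω
  Z3: Z = jωL = j·3.142e+04·0.000548 = 0 + j17.22 Ω
Step 3 — With the output port shorted to ground, the output series arm Z2 runs from the junction to ground; the shunt arm Z3 also runs from the junction to ground. They appear in parallel: Z3 || Z2 = 0 + j17.15 Ω.
Step 4 — Series with input arm Z1: Z_in = Z1 + (Z3 || Z2) = 3530 + j17.15 Ω = 3530∠0.3° Ω.
Step 5 — Source phasor: V = 44.9∠-4.3° V = 44.77 - j3.367 V.
Step 6 — Ohm's law: I = V / Z_total = (44.77 - j3.367) / (3530 + j17.15) = 0.01268 - j0.001015 A.
Step 7 — Convert to polar: |I| = 0.01272 A, ∠I = -4.6°.

I = 0.01272∠-4.6° A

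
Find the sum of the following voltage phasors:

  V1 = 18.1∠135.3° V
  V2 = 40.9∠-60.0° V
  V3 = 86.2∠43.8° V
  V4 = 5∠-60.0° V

Step 1 — Convert each phasor to rectangular form:
  V1 = 18.1·(cos(135.3°) + j·sin(135.3°)) = -12.87 + j12.73 V
  V2 = 40.9·(cos(-60.0°) + j·sin(-60.0°)) = 20.45 - j35.42 V
  V3 = 86.2·(cos(43.8°) + j·sin(43.8°)) = 62.22 + j59.66 V
  V4 = 5·(cos(-60.0°) + j·sin(-60.0°)) = 2.5 - j4.33 V
Step 2 — Sum components: V_total = 72.3 + j32.64 V.
Step 3 — Convert to polar: |V_total| = 79.33 V, ∠V_total = 24.3°.

V_total = 79.33∠24.3° V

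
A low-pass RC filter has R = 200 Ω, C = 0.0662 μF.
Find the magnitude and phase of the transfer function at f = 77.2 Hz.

Step 1 — Angular frequency: ω = 2π·77.2 = 485.1 rad/s.
Step 2 — Transfer function: H(jω) = 1/(1 + jωRC).
Step 3 — Denominator: 1 + jωRC = 1 + j·485.1·200·6.62e-08 = 1 + j0.006422.
Step 4 — H = 1 - j0.006422.
Step 5 — Magnitude: |H| = 1 (-0.0 dB); phase: φ = -0.4°.

|H| = 1 (-0.0 dB), φ = -0.4°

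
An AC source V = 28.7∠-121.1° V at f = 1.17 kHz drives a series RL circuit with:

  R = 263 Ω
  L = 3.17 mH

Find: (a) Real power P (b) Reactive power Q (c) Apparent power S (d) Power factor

Step 1 — Angular frequency: ω = 2π·f = 2π·1170 = 7351 rad/s.
Step 2 — Component impedances:
  R: Z = R = 263 Ω
  L: Z = jωL = j·7351·0.00317 = 0 + j23.3 Ω
Step 3 — Series combination: Z_total = R + L = 263 + j23.3 Ω = 264∠5.1° Ω.
Step 4 — Source phasor: V = 28.7∠-121.1° V = -14.82 - j24.57 V.
Step 5 — Current: I = V / Z = -0.06414 - j0.08776 A = 0.1087∠-126.2° A.
Step 6 — Complex power: S = V·I* = 3.108 + j0.2753 VA.
Step 7 — Real power: P = Re(S) = 3.108 W.
Step 8 — Reactive power: Q = Im(S) = 0.2753 VAR.
Step 9 — Apparent power: |S| = 3.12 VA.
Step 10 — Power factor: PF = P/|S| = 0.9961 (lagging).

(a) P = 3.108 W  (b) Q = 0.2753 VAR  (c) S = 3.12 VA  (d) PF = 0.9961 (lagging)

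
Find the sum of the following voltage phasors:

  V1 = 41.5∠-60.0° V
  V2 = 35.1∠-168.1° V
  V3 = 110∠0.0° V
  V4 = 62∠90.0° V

Step 1 — Convert each phasor to rectangular form:
  V1 = 41.5·(cos(-60.0°) + j·sin(-60.0°)) = 20.75 - j35.94 V
  V2 = 35.1·(cos(-168.1°) + j·sin(-168.1°)) = -34.35 - j7.238 V
  V3 = 110·(cos(0.0°) + j·sin(0.0°)) = 110 V
  V4 = 62·(cos(90.0°) + j·sin(90.0°)) = 0 + j62 V
Step 2 — Sum components: V_total = 96.4 + j18.82 V.
Step 3 — Convert to polar: |V_total| = 98.22 V, ∠V_total = 11.0°.

V_total = 98.22∠11.0° V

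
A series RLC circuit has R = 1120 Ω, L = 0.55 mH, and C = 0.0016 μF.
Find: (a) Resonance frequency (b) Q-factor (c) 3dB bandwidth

Step 1 — Resonance: ω₀ = 1/√(LC) = 1/√(0.00055·1.6e-09) = 1.066e+06 rad/s.
Step 2 — f₀ = ω₀/(2π) = 1.697e+05 Hz.
Step 3 — Series Q: Q = ω₀L/R = 1.066e+06·0.00055/1120 = 0.5235.
Step 4 — Bandwidth: Δω = ω₀/Q = 2.036e+06 rad/s; BW = Δω/(2π) = 3.241e+05 Hz.

(a) f₀ = 1.697e+05 Hz  (b) Q = 0.5235  (c) BW = 3.241e+05 Hz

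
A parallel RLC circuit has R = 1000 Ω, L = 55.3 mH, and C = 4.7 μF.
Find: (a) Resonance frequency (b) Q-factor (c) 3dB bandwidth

Step 1 — Resonance: ω₀ = 1/√(LC) = 1/√(0.0553·4.7e-06) = 1962 rad/s.
Step 2 — f₀ = ω₀/(2π) = 312.2 Hz.
Step 3 — Parallel Q: Q = R/(ω₀L) = 1000/(1962·0.0553) = 9.219.
Step 4 — Bandwidth: Δω = ω₀/Q = 212.8 rad/s; BW = Δω/(2π) = 33.86 Hz.

(a) f₀ = 312.2 Hz  (b) Q = 9.219  (c) BW = 33.86 Hz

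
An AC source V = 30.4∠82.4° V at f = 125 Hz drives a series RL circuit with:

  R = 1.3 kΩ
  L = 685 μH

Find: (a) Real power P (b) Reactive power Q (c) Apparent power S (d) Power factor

Step 1 — Angular frequency: ω = 2π·f = 2π·125 = 785.4 rad/s.
Step 2 — Component impedances:
  R: Z = R = 1300 Ω
  L: Z = jωL = j·785.4·0.000685 = 0 + j0.538 Ω
Step 3 — Series combination: Z_total = R + L = 1300 + j0.538 Ω = 1300∠0.0° Ω.
Step 4 — Source phasor: V = 30.4∠82.4° V = 4.021 + j30.13 V.
Step 5 — Current: I = V / Z = 0.003102 + j0.02318 A = 0.02338∠82.4° A.
Step 6 — Complex power: S = V·I* = 0.7109 + j0.0002942 VA.
Step 7 — Real power: P = Re(S) = 0.7109 W.
Step 8 — Reactive power: Q = Im(S) = 0.0002942 VAR.
Step 9 — Apparent power: |S| = 0.7109 VA.
Step 10 — Power factor: PF = P/|S| = 1 (lagging).

(a) P = 0.7109 W  (b) Q = 0.0002942 VAR  (c) S = 0.7109 VA  (d) PF = 1 (lagging)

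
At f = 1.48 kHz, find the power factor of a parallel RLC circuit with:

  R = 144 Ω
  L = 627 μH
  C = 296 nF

Step 1 — Angular frequency: ω = 2π·f = 2π·1480 = 9299 rad/s.
Step 2 — Component impedances:
  R: Z = R = 144 Ω
  L: Z = jωL = j·9299·0.000627 = 0 + j5.831 Ω
  C: Z = 1/(jωC) = -j/(ω·C) = 0 - j363.3 Ω
Step 3 — Parallel combination: 1/Z_total = 1/R + 1/L + 1/C; Z_total = 0.2434 + j5.916 Ω = 5.921∠87.6° Ω.
Step 4 — Power factor: PF = cos(φ) = Re(Z)/|Z| = 0.24343/5.9206 = 0.04112.
Step 5 — Type: Im(Z) = 5.916 ⇒ lagging (phase φ = 87.6°).

PF = 0.04112 (lagging, φ = 87.6°)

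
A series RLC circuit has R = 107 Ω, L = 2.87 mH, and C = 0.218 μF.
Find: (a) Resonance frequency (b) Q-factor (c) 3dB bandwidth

Step 1 — Resonance: ω₀ = 1/√(LC) = 1/√(0.00287·2.18e-07) = 3.998e+04 rad/s.
Step 2 — f₀ = ω₀/(2π) = 6363 Hz.
Step 3 — Series Q: Q = ω₀L/R = 3.998e+04·0.00287/107 = 1.072.
Step 4 — Bandwidth: Δω = ω₀/Q = 3.728e+04 rad/s; BW = Δω/(2π) = 5934 Hz.

(a) f₀ = 6363 Hz  (b) Q = 1.072  (c) BW = 5934 Hz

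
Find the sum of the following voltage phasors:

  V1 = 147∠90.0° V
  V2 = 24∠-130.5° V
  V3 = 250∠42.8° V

Step 1 — Convert each phasor to rectangular form:
  V1 = 147·(cos(90.0°) + j·sin(90.0°)) = 0 + j147 V
  V2 = 24·(cos(-130.5°) + j·sin(-130.5°)) = -15.59 - j18.25 V
  V3 = 250·(cos(42.8°) + j·sin(42.8°)) = 183.4 + j169.9 V
Step 2 — Sum components: V_total = 167.8 + j298.6 V.
Step 3 — Convert to polar: |V_total| = 342.5 V, ∠V_total = 60.7°.

V_total = 342.5∠60.7° V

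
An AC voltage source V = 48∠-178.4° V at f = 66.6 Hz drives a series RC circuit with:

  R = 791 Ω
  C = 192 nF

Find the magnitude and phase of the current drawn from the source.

Step 1 — Angular frequency: ω = 2π·f = 2π·66.6 = 418.5 rad/s.
Step 2 — Component impedances:
  R: Z = R = 791 Ω
  C: Z = 1/(jωC) = -j/(ω·C) = 0 - j1.245e+04 Ω
Step 3 — Series combination: Z_total = R + C = 791 - j1.245e+04 Ω = 1.247e+04∠-86.4° Ω.
Step 4 — Source phasor: V = 48∠-178.4° V = -47.98 - j1.34 V.
Step 5 — Ohm's law: I = V / Z_total = (-47.98 - j1.34) / (791 - j1.245e+04) = -0.0001368 - j0.003846 A.
Step 6 — Convert to polar: |I| = 0.003849 A, ∠I = -92.0°.

I = 0.003849∠-92.0° A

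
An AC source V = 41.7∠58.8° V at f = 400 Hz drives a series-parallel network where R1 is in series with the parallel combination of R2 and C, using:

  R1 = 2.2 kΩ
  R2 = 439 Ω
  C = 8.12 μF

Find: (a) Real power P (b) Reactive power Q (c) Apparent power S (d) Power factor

Step 1 — Angular frequency: ω = 2π·f = 2π·400 = 2513 rad/s.
Step 2 — Component impedances:
  R1: Z = R = 2200 Ω
  R2: Z = R = 439 Ω
  C: Z = 1/(jωC) = -j/(ω·C) = 0 - j49 Ω
Step 3 — Parallel branch: R2 || C = 1/(1/R2 + 1/C) = 5.402 - j48.4 Ω.
Step 4 — Series with R1: Z_total = R1 + (R2 || C) = 2205 - j48.4 Ω = 2206∠-1.3° Ω.
Step 5 — Source phasor: V = 41.7∠58.8° V = 21.6 + j35.67 V.
Step 6 — Current: I = V / Z = 0.009435 + j0.01638 A = 0.0189∠60.1° A.
Step 7 — Complex power: S = V·I* = 0.7881 - j0.01729 VA.
Step 8 — Real power: P = Re(S) = 0.7881 W.
Step 9 — Reactive power: Q = Im(S) = -0.01729 VAR.
Step 10 — Apparent power: |S| = 0.7883 VA.
Step 11 — Power factor: PF = P/|S| = 0.9998 (leading).

(a) P = 0.7881 W  (b) Q = -0.01729 VAR  (c) S = 0.7883 VA  (d) PF = 0.9998 (leading)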